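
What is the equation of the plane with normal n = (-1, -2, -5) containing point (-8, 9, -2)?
d = n·P = (-1)(-8) + (-2)(9) + (-5)(-2) = 0
Plane: -x - 2y - 5z = 0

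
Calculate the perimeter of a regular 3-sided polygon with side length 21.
Perimeter = number of sides * side length
Perimeter = 3 * 21
Perimeter = 63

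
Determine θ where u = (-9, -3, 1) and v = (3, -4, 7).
u·v = -8, |u|² = 91, |v|² = 74
cos θ = -8/√6734 ≈ -0.09749
θ ≈ 95.59°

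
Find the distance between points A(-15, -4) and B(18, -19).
Using the distance formula: d = sqrt((x₂-x₁)² + (y₂-y₁)²)
dx = 18 - (-15) = 33
dy = (-19) - (-4) = -15
d = sqrt(33² + (-15)²) = sqrt(1089 + 225) = sqrt(1314) = 36.25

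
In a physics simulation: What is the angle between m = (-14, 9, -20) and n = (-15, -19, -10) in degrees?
m·n = 239, |m|² = 677, |n|² = 686
cos θ = 239/√464422 ≈ 0.3507
θ ≈ 69.47°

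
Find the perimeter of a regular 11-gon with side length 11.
Perimeter = number of sides * side length
Perimeter = 11 * 11
Perimeter = 121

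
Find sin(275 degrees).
sin(275 degrees) = -0.9962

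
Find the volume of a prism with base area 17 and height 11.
Volume = base area * height
Volume = 17 * 11
Volume = 187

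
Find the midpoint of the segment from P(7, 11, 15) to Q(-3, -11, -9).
Midpoint = ((7-3)/2, (11-11)/2, (15-9)/2) = (2, 0, 3)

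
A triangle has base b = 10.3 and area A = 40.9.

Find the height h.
A = ½bh  →  h = 2A/b
h = 2·40.9/10.3 = 7.942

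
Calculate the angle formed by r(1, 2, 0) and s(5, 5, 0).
r·s = 15, |r|² = 5, |s|² = 50
cos θ = 15/√250 ≈ 0.9487
θ ≈ 18.43°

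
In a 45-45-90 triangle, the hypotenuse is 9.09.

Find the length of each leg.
In a 45-45-90 triangle, hypotenuse = leg·√2  →  leg = hypotenuse/√2
leg = 9.09/√2 = 6.428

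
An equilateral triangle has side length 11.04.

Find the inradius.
For an equilateral triangle, r = s/(2√3) where s is the side.
r = 11.04/(2√3) = 11.04/3.464102 = 3.187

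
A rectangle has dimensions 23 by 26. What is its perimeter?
Perimeter = 2 * (length + width)
Perimeter = 2 * (23 + 26)
Perimeter = 2 * 49
Perimeter = 98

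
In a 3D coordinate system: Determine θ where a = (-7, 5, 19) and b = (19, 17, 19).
a·b = 313, |a|² = 435, |b|² = 1011
cos θ = 313/√439785 ≈ 0.472
θ ≈ 61.84°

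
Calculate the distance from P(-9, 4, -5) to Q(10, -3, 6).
d = √[(19)² + (-7)² + (11)²] = √531 = 23.04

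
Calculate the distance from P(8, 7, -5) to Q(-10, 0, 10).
d = √[(-18)² + (-7)² + (15)²] = √598 = 24.45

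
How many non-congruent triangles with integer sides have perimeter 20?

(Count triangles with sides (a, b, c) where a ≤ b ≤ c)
With a ≤ b ≤ c and a + b + c = 20, the triangle inequality a + b > c gives c < 20/2, so c ≤ 9.
Iterate a from 1 to ⌊p/3⌋ = 6; for each a, b ranges from a to ⌊(p−a)/2⌋ with c = p − a − b, keeping only c ≥ b.
Triples: (2, 9, 9), (3, 8, 9), (4, 7, 9), …
Count = 8 triangles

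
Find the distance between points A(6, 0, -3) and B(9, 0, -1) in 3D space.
d = √[(3)² + (0)² + (2)²] = √13 = 3.606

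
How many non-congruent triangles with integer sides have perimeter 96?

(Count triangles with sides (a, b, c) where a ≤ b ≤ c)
With a ≤ b ≤ c and a + b + c = 96, the triangle inequality a + b > c gives c < 96/2, so c ≤ 47.
Iterate a from 1 to ⌊p/3⌋ = 32; for each a, b ranges from a to ⌊(p−a)/2⌋ with c = p − a − b, keeping only c ≥ b.
Triples: (2, 47, 47), (3, 46, 47), (4, 45, 47), …
Count = 192 triangles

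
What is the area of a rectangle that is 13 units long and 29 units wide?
Area = length * width
Area = 13 * 29
Area = 377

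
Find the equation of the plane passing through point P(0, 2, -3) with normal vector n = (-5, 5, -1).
d = n·P = (-5)(0) + (5)(2) + (-1)(-3) = 13
Plane: -5x + 5y - z = 13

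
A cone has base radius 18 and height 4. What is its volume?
Volume = (1/3) * pi * r² * h
Volume = (1/3) * pi * 18² * 4
Volume = (1/3) * pi * 324 * 4
Volume = (1/3) * pi * 1296
Volume = 1357.17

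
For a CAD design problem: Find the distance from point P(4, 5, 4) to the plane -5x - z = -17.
d = |(-5)(4) + 0(5) + (-1)(4) - (-17)| / √((-5)² + 0² + (-1)²) = 7/√26 = 1.373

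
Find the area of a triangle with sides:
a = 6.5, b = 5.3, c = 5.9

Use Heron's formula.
s = (a+b+c)/2 = (6.5+5.3+5.9)/2 = 8.85
A = √(s(s-a)(s-b)(s-c)) = √(8.85·2.35·3.55·2.95)
A = √217.802 = 14.76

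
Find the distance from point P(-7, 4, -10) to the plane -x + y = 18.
d = |(-1)(-7) + 1(4) + 0(-10) - (18)| / √((-1)² + 1² + 0²) = 7/√2 = 4.95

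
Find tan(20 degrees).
tan(20 degrees) = 0.364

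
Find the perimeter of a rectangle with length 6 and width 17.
Perimeter = 2 * (length + width)
Perimeter = 2 * (6 + 17)
Perimeter = 2 * 23
Perimeter = 46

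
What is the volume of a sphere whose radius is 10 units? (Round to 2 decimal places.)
Volume = (4/3) * pi * r³
Volume = (4/3) * pi * 10³
Volume = (4/3) * pi * 1000
Volume = 4188.79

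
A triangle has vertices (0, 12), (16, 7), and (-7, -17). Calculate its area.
Using the coordinate formula: Area = (1/2)|x₁(y₂-y₃) + x₂(y₃-y₁) + x₃(y₁-y₂)|
Area = (1/2)|0(7-(-17)) + 16((-17)-12) + (-7)(12-7)|
Area = (1/2)|0*24 + 16*(-29) + (-7)*5|
Area = (1/2)|0 + (-464) + (-35)|
Area = (1/2)*499 = 249.50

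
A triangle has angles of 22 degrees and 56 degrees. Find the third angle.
Sum of angles in a triangle = 180 degrees
Third angle = 180 - 22 - 56
Third angle = 102 degrees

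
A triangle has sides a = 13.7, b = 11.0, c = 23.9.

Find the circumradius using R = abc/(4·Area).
s = (a+b+c)/2 = 24.3
Area = √(s(s-a)(s-b)(s-c)) = √(24.3·10.6·13.3·0.4) = 37.0179
R = abc/(4·Area) = (13.7·11.0·23.9)/(4·37.0179) = 3601.73/148.0716 = 24.32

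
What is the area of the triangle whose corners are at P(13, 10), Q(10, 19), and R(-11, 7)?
Using the coordinate formula: Area = (1/2)|x₁(y₂-y₃) + x₂(y₃-y₁) + x₃(y₁-y₂)|
Area = (1/2)|13(19-7) + 10(7-10) + (-11)(10-19)|
Area = (1/2)|13*12 + 10*(-3) + (-11)*(-9)|
Area = (1/2)|156 + (-30) + 99|
Area = (1/2)*225 = 112.50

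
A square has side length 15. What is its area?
Area = s²
Area = 15²
Area = 225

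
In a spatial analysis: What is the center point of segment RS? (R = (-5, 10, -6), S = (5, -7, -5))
Midpoint = ((-5+5)/2, (10-7)/2, (-6-5)/2) = (0, 1.5, -5.5)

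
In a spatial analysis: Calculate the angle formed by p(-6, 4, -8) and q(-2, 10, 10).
p·q = -28, |p|² = 116, |q|² = 204
cos θ = -28/√23664 ≈ -0.182
θ ≈ 100.5°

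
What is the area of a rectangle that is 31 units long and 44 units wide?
Area = length * width
Area = 31 * 44
Area = 1364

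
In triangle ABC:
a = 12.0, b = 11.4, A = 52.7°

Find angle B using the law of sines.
sin(B)/b = sin(A)/a
sin(B) = b·sin(A)/a = 11.4·sin(52.7°)/12.0 = 0.755700
B = arcsin(0.755700) = 49.09°  (b ≤ a, so B ≤ A and the acute solution is unique)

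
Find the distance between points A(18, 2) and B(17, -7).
Using the distance formula: d = sqrt((x₂-x₁)² + (y₂-y₁)²)
dx = 17 - 18 = -1
dy = (-7) - 2 = -9
d = sqrt((-1)² + (-9)²) = sqrt(1 + 81) = sqrt(82) = 9.06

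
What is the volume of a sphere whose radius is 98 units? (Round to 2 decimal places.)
Volume = (4/3) * pi * r³
Volume = (4/3) * pi * 98³
Volume = (4/3) * pi * 941192
Volume = 3942455.83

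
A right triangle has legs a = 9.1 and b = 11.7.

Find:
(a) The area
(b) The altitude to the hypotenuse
(a) Area = ½ab = ½·9.1·11.7 = 53.235
(b) Hypotenuse c = √(9.1² + 11.7²) = √219.7 = 14.8223
    Area = ½·c·h_c  →  h_c = 2·Area/c = 2·53.235/14.8223 = 7.183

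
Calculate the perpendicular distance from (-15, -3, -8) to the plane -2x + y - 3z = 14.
d = |(-2)(-15) + 1(-3) + (-3)(-8) - (14)| / √((-2)² + 1² + (-3)²) = 37/√14 = 9.889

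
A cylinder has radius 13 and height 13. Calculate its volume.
Volume = pi * r² * h
Volume = pi * 13² * 13
Volume = pi * 169 * 13
Volume = pi * 2197
Volume = 6902.08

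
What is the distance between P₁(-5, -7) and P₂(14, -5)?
Using the distance formula: d = sqrt((x₂-x₁)² + (y₂-y₁)²)
dx = 14 - (-5) = 19
dy = (-5) - (-7) = 2
d = sqrt(19² + 2²) = sqrt(361 + 4) = sqrt(365) = 19.10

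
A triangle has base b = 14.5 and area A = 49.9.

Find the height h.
A = ½bh  →  h = 2A/b
h = 2·49.9/14.5 = 6.883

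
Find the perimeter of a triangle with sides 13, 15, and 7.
Perimeter = sum of all sides
Perimeter = 13 + 15 + 7
Perimeter = 35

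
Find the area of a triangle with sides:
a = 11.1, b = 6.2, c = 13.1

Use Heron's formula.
s = (a+b+c)/2 = (11.1+6.2+13.1)/2 = 15.2
A = √(s(s-a)(s-b)(s-c)) = √(15.2·4.1·9·2.1)
A = √1177.85 = 34.32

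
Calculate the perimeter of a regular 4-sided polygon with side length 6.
Perimeter = number of sides * side length
Perimeter = 4 * 6
Perimeter = 24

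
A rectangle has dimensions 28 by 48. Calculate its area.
Area = length * width
Area = 28 * 48
Area = 1344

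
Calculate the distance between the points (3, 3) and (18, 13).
Using the distance formula: d = sqrt((x₂-x₁)² + (y₂-y₁)²)
dx = 18 - 3 = 15
dy = 13 - 3 = 10
d = sqrt(15² + 10²) = sqrt(225 + 100) = sqrt(325) = 18.03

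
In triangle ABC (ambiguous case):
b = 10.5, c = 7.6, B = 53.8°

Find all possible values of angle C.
sin(C)/c = sin(B)/b  →  sin(C) = c·sin(B)/b = 7.6·sin(53.8°)/10.5 = 0.584086
C₁ = arcsin(0.584086) = 35.74°,  C₂ = 180° - C₁ = 144.26°
Check C₂: A = 180° - 53.8° - 144.26° = -18.06° ≤ 0, rejected
C = 35.74° (one solution)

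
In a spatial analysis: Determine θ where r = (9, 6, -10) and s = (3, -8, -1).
r·s = -11, |r|² = 217, |s|² = 74
cos θ = -11/√16058 ≈ -0.08681
θ ≈ 94.98°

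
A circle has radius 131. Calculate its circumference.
Circumference = 2 * pi * r
Circumference = 2 * pi * 131
Circumference = 823.10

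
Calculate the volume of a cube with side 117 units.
Volume = s³
Volume = 117³
Volume = 1601613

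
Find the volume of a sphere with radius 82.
Volume = (4/3) * pi * r³
Volume = (4/3) * pi * 82³
Volume = (4/3) * pi * 551368
Volume = 2309564.88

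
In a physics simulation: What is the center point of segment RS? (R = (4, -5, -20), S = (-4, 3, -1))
Midpoint = ((4-4)/2, (-5+3)/2, (-20-1)/2) = (0, -1, -10.5)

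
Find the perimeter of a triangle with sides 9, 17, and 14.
Perimeter = sum of all sides
Perimeter = 9 + 17 + 14
Perimeter = 40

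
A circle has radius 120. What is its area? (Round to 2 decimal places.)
Area = pi * r²
Area = pi * 120²
Area = pi * 14400
Area = 45238.93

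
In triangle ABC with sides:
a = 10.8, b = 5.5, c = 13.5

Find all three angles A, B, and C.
By the law of cosines:
cos(A) = (b² + c² - a²)/(2bc) = 0.645522  →  A = 49.8°
cos(B) = (a² + c² - b²)/(2ac) = 0.921262  →  B = 22.89°
cos(C) = (a² + b² - c²)/(2ab) = -0.297643  →  C = 107.3°
Check: A + B + C = 180.0° ✓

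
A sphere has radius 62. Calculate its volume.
Volume = (4/3) * pi * r³
Volume = (4/3) * pi * 62³
Volume = (4/3) * pi * 238328
Volume = 998305.99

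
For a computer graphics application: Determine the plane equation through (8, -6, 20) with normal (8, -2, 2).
d = n·P = (8)(8) + (-2)(-6) + (2)(20) = 116
Plane: 8x - 2y + 2z = 116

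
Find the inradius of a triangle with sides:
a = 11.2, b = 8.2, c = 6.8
s = (a+b+c)/2 = (11.2+8.2+6.8)/2 = 13.1
Area = √(s(s-a)(s-b)(s-c)) = √(13.1·1.9·4.9·6.3) = 27.7192
r = Area/s = 27.7192/13.1 = 2.116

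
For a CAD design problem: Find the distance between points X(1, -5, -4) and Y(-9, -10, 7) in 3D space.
d = √[(-10)² + (-5)² + (11)²] = √246 = 15.68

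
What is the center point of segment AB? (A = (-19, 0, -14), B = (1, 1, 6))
Midpoint = ((-19+1)/2, (0+1)/2, (-14+6)/2) = (-9, 0.5, -4)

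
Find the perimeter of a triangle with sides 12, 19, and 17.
Perimeter = sum of all sides
Perimeter = 12 + 19 + 17
Perimeter = 48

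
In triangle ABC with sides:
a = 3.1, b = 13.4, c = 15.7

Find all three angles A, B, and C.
By the law of cosines:
cos(A) = (b² + c² - a²)/(2bc) = 0.989733  →  A = 8.217°
cos(B) = (a² + c² - b²)/(2ac) = 0.786316  →  B = 38.16°
cos(C) = (a² + b² - c²)/(2ab) = -0.689937  →  C = 133.6°
Check: A + B + C = 180.0° ✓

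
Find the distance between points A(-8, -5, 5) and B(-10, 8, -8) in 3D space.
d = √[(-2)² + (13)² + (-13)²] = √342 = 18.49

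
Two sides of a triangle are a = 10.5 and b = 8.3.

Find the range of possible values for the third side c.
By the triangle inequality: |a - b| < c < a + b
|10.5 - 8.3| < c < 10.5 + 8.3
2.2 < c < 18.8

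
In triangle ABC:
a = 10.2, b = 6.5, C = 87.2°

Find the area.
Using A = ½ab·sin(C):
A = ½·10.2·6.5·sin(87.2°) = ½·66.3·0.998806 = 33.11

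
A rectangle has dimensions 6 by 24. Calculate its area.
Area = length * width
Area = 6 * 24
Area = 144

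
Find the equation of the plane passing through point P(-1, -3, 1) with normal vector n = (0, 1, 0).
d = n·P = (0)(-1) + (1)(-3) + (0)(1) = -3
Plane: y = -3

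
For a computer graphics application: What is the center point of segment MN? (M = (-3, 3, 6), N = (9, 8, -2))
Midpoint = ((-3+9)/2, (3+8)/2, (6-2)/2) = (3, 5.5, 2)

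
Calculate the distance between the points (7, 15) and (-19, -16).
Using the distance formula: d = sqrt((x₂-x₁)² + (y₂-y₁)²)
dx = (-19) - 7 = -26
dy = (-16) - 15 = -31
d = sqrt((-26)² + (-31)²) = sqrt(676 + 961) = sqrt(1637) = 40.46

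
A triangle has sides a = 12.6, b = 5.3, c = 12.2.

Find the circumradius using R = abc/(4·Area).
s = (a+b+c)/2 = 15.05
Area = √(s(s-a)(s-b)(s-c)) = √(15.05·2.45·9.75·2.85) = 32.0093
R = abc/(4·Area) = (12.6·5.3·12.2)/(4·32.0093) = 814.716/128.0372 = 6.363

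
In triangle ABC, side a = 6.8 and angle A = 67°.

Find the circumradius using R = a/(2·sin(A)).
R = a/(2·sin(A)) = 6.8/(2·sin(67°))
R = 6.8/(2·0.920505) = 6.8/1.841010 = 3.694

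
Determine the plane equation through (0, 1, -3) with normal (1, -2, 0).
d = n·P = (1)(0) + (-2)(1) + (0)(-3) = -2
Plane: x - 2y = -2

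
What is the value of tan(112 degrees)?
tan(112 degrees) = -2.4751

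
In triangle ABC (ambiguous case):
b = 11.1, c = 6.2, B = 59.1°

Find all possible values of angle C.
sin(C)/c = sin(B)/b  →  sin(C) = c·sin(B)/b = 6.2·sin(59.1°)/11.1 = 0.479279
C₁ = arcsin(0.479279) = 28.64°,  C₂ = 180° - C₁ = 151.36°
Check C₂: A = 180° - 59.1° - 151.36° = -30.46° ≤ 0, rejected
C = 28.64° (one solution)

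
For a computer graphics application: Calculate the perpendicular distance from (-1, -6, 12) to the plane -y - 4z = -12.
d = |0(-1) + (-1)(-6) + (-4)(12) - (-12)| / √(0² + (-1)² + (-4)²) = 30/√17 = 7.276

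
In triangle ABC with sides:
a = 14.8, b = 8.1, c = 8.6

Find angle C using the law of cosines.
cos(C) = (a² + b² - c²)/(2ab)
cos(C) = (14.8² + 8.1² - 8.6²)/(2·14.8·8.1) = 210.69/239.76 = 0.878754
C = arccos(0.878754) = 28.51°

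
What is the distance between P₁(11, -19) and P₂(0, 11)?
Using the distance formula: d = sqrt((x₂-x₁)² + (y₂-y₁)²)
dx = 0 - 11 = -11
dy = 11 - (-19) = 30
d = sqrt((-11)² + 30²) = sqrt(121 + 900) = sqrt(1021) = 31.95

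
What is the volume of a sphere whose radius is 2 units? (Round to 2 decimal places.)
Volume = (4/3) * pi * r³
Volume = (4/3) * pi * 2³
Volume = (4/3) * pi * 8
Volume = 33.51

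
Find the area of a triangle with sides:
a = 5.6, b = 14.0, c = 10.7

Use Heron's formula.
s = (a+b+c)/2 = (5.6+14.0+10.7)/2 = 15.15
A = √(s(s-a)(s-b)(s-c)) = √(15.15·9.55·1.15·4.45)
A = √740.413 = 27.21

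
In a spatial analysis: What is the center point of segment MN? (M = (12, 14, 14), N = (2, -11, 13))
Midpoint = ((12+2)/2, (14-11)/2, (14+13)/2) = (7, 1.5, 13.5)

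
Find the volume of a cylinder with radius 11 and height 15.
Volume = pi * r² * h
Volume = pi * 11² * 15
Volume = pi * 121 * 15
Volume = pi * 1815
Volume = 5701.99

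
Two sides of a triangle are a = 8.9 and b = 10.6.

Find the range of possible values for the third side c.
By the triangle inequality: |a - b| < c < a + b
|8.9 - 10.6| < c < 8.9 + 10.6
1.7 < c < 19.5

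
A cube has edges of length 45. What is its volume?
Volume = s³
Volume = 45³
Volume = 91125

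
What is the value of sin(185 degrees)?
sin(185 degrees) = -0.0872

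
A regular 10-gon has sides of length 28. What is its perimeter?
Perimeter = number of sides * side length
Perimeter = 10 * 28
Perimeter = 280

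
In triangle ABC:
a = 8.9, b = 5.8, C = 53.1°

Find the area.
Using A = ½ab·sin(C):
A = ½·8.9·5.8·sin(53.1°) = ½·51.62·0.799685 = 20.64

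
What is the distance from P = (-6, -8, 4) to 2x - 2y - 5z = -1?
d = |2(-6) + (-2)(-8) + (-5)(4) - (-1)| / √(2² + (-2)² + (-5)²) = 15/√33 = 2.611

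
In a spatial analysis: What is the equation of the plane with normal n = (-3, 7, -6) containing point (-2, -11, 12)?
d = n·P = (-3)(-2) + (7)(-11) + (-6)(12) = -143
Plane: -3x + 7y - 6z = -143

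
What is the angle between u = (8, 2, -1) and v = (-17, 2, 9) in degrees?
u·v = -141, |u|² = 69, |v|² = 374
cos θ = -141/√25806 ≈ -0.8777
θ ≈ 151.4°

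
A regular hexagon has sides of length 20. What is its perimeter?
Perimeter = number of sides * side length
Perimeter = 6 * 20
Perimeter = 120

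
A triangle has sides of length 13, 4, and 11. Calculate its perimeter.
Perimeter = sum of all sides
Perimeter = 13 + 4 + 11
Perimeter = 28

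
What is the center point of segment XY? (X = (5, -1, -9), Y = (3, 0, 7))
Midpoint = ((5+3)/2, (-1+0)/2, (-9+7)/2) = (4, -0.5, -1)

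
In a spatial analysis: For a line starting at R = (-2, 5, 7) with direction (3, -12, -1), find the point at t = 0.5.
P(0.5) = (-2 + 3(0.5), 5 + (-12)(0.5), 7 + (-1)(0.5)) = (-0.5, -1, 6.5)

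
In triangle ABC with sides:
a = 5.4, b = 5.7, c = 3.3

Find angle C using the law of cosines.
cos(C) = (a² + b² - c²)/(2ab)
cos(C) = (5.4² + 5.7² - 3.3²)/(2·5.4·5.7) = 50.76/61.56 = 0.824561
C = arccos(0.824561) = 34.46°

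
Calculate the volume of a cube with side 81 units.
Volume = s³
Volume = 81³
Volume = 531441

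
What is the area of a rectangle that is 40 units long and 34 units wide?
Area = length * width
Area = 40 * 34
Area = 1360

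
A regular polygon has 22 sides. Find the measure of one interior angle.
Interior angle of a regular n-gon = (n-2)*180/n
Interior angle = (22-2)*180/22
Interior angle = 20*180/22
Interior angle = 3600/22
Interior angle = 163.64 degrees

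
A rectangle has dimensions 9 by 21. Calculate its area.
Area = length * width
Area = 9 * 21
Area = 189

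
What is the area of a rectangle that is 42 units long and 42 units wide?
Area = length * width
Area = 42 * 42
Area = 1764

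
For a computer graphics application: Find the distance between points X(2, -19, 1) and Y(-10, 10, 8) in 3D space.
d = √[(-12)² + (29)² + (7)²] = √1034 = 32.16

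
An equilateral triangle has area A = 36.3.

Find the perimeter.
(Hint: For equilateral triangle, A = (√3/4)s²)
A = (√3/4)s²  →  s² = 4A/√3 = 4·36.3/√3 = 83.8313
s = 9.15594
Perimeter = 3s = 27.47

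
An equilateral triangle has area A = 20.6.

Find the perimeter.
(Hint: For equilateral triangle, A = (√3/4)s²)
A = (√3/4)s²  →  s² = 4A/√3 = 4·20.6/√3 = 47.5737
s = 6.89737
Perimeter = 3s = 20.69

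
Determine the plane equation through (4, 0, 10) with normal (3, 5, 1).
d = n·P = (3)(4) + (5)(0) + (1)(10) = 22
Plane: 3x + 5y + z = 22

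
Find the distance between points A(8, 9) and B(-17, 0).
Using the distance formula: d = sqrt((x₂-x₁)² + (y₂-y₁)²)
dx = (-17) - 8 = -25
dy = 0 - 9 = -9
d = sqrt((-25)² + (-9)²) = sqrt(625 + 81) = sqrt(706) = 26.57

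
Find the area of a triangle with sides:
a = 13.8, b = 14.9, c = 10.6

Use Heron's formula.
s = (a+b+c)/2 = (13.8+14.9+10.6)/2 = 19.65
A = √(s(s-a)(s-b)(s-c)) = √(19.65·5.85·4.75·9.05)
A = √4941.52 = 70.3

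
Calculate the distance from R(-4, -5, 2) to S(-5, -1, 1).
d = √[(-1)² + (4)² + (-1)²] = √18 = 4.243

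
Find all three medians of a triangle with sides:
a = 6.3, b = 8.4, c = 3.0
Using m_x = ½√(2y² + 2z² - x²):
m_a = ½√(2·8.4² + 2·3.0² - 6.3²) = ½√119.43 = 5.464
m_b = ½√(2·6.3² + 2·3.0² - 8.4²) = ½√26.82 = 2.589
m_c = ½√(2·6.3² + 2·8.4² - 3.0²) = ½√211.5 = 7.272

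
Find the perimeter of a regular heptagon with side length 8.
Perimeter = number of sides * side length
Perimeter = 7 * 8
Perimeter = 56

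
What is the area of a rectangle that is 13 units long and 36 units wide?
Area = length * width
Area = 13 * 36
Area = 468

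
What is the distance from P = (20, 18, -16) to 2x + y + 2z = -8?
d = |2(20) + 1(18) + 2(-16) - (-8)| / √(2² + 1² + 2²) = 34/√9 = 11.33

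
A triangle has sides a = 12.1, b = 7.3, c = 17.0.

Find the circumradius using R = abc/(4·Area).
s = (a+b+c)/2 = 18.2
Area = √(s(s-a)(s-b)(s-c)) = √(18.2·6.1·10.9·1.2) = 38.107
R = abc/(4·Area) = (12.1·7.3·17.0)/(4·38.107) = 1501.61/152.428 = 9.851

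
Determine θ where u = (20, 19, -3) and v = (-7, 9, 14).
u·v = -11, |u|² = 770, |v|² = 326
cos θ = -11/√251020 ≈ -0.02196
θ ≈ 91.26°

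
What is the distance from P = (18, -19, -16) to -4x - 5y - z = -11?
d = |(-4)(18) + (-5)(-19) + (-1)(-16) - (-11)| / √((-4)² + (-5)² + (-1)²) = 50/√42 = 7.715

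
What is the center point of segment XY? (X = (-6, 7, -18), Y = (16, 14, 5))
Midpoint = ((-6+16)/2, (7+14)/2, (-18+5)/2) = (5, 10.5, -6.5)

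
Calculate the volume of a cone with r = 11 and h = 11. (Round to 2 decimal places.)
Volume = (1/3) * pi * r² * h
Volume = (1/3) * pi * 11² * 11
Volume = (1/3) * pi * 121 * 11
Volume = (1/3) * pi * 1331
Volume = 1393.82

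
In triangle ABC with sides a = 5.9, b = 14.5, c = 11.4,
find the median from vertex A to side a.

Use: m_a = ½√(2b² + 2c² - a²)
m_a = ½√(2·14.5² + 2·11.4² - 5.9²)
m_a = ½√(420.5 + 259.92 - 34.81) = ½√645.61 = 12.7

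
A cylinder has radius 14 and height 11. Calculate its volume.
Volume = pi * r² * h
Volume = pi * 14² * 11
Volume = pi * 196 * 11
Volume = pi * 2156
Volume = 6773.27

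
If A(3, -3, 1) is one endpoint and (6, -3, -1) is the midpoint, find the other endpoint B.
B = (2×6 - 3, 2×(-3) - (-3), 2×(-1) - 1) = (9, -3, -3)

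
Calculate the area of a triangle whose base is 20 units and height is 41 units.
Area = (1/2) * base * height
Area = (1/2) * 20 * 41
Area = 410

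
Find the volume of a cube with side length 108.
Volume = s³
Volume = 108³
Volume = 1259712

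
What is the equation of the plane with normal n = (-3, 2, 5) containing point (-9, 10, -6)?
d = n·P = (-3)(-9) + (2)(10) + (5)(-6) = 17
Plane: -3x + 2y + 5z = 17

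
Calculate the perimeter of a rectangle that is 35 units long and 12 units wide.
Perimeter = 2 * (length + width)
Perimeter = 2 * (35 + 12)
Perimeter = 2 * 47
Perimeter = 94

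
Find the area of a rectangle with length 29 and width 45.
Area = length * width
Area = 29 * 45
Area = 1305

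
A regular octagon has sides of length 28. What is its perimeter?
Perimeter = number of sides * side length
Perimeter = 8 * 28
Perimeter = 224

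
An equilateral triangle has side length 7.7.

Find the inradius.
For an equilateral triangle, r = s/(2√3) where s is the side.
r = 7.7/(2√3) = 7.7/3.464102 = 2.223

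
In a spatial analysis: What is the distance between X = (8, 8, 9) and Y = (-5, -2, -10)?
d = √[(-13)² + (-10)² + (-19)²] = √630 = 25.1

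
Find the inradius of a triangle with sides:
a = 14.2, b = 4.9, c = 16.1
s = (a+b+c)/2 = (14.2+4.9+16.1)/2 = 17.6
Area = √(s(s-a)(s-b)(s-c)) = √(17.6·3.4·12.7·1.5) = 33.7632
r = Area/s = 33.7632/17.6 = 1.918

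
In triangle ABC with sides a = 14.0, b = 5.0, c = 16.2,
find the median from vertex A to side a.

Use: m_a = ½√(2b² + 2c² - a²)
m_a = ½√(2·5.0² + 2·16.2² - 14.0²)
m_a = ½√(50 + 524.88 - 196) = ½√378.88 = 9.732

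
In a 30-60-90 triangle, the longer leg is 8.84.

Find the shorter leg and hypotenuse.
In a 30-60-90 triangle, sides are in ratio 1 : √3 : 2.
Long leg = short leg·√3  →  short leg = 8.84/√3 = 5.104
Hypotenuse = 2·(short leg) = 2·8.84/√3 = 10.21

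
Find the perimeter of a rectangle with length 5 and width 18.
Perimeter = 2 * (length + width)
Perimeter = 2 * (5 + 18)
Perimeter = 2 * 23
Perimeter = 46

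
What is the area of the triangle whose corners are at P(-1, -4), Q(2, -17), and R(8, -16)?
Using the coordinate formula: Area = (1/2)|x₁(y₂-y₃) + x₂(y₃-y₁) + x₃(y₁-y₂)|
Area = (1/2)|(-1)((-17)-(-16)) + 2((-16)-(-4)) + 8((-4)-(-17))|
Area = (1/2)|(-1)*(-1) + 2*(-12) + 8*13|
Area = (1/2)|1 + (-24) + 104|
Area = (1/2)*81 = 40.50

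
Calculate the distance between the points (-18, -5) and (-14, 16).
Using the distance formula: d = sqrt((x₂-x₁)² + (y₂-y₁)²)
dx = (-14) - (-18) = 4
dy = 16 - (-5) = 21
d = sqrt(4² + 21²) = sqrt(16 + 441) = sqrt(457) = 21.38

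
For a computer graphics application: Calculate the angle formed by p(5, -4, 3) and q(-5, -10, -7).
p·q = -6, |p|² = 50, |q|² = 174
cos θ = -6/√8700 ≈ -0.06433
θ ≈ 93.69°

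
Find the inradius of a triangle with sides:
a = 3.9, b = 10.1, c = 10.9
s = (a+b+c)/2 = (3.9+10.1+10.9)/2 = 12.45
Area = √(s(s-a)(s-b)(s-c)) = √(12.45·8.55·2.35·1.55) = 19.691
r = Area/s = 19.691/12.45 = 1.582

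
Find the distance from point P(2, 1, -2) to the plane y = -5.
d = |0(2) + 1(1) + 0(-2) - (-5)| / √(0² + 1² + 0²) = 6/√1 = 6.0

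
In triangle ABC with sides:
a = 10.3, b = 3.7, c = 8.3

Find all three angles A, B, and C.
By the law of cosines:
cos(A) = (b² + c² - a²)/(2bc) = -0.382774  →  A = 112.5°
cos(B) = (a² + c² - b²)/(2ac) = 0.943327  →  B = 19.38°
cos(C) = (a² + b² - c²)/(2ab) = 0.667673  →  C = 48.11°
Check: A + B + C = 180.0° ✓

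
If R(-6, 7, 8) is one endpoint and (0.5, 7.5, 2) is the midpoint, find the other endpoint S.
S = (2×0.5 - (-6), 2×7.5 - 7, 2×2 - 8) = (7, 8, -4)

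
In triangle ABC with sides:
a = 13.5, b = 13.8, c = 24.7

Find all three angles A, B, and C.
By the law of cosines:
cos(A) = (b² + c² - a²)/(2bc) = 0.906941  →  A = 24.91°
cos(B) = (a² + c² - b²)/(2ac) = 0.902534  →  B = 25.51°
cos(C) = (a² + b² - c²)/(2ab) = -0.637144  →  C = 129.6°
Check: A + B + C = 180.0° ✓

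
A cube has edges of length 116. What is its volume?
Volume = s³
Volume = 116³
Volume = 1560896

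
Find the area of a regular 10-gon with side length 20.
For a regular 10-gon with side length s = 20:
Apothem a = s / (2*tan(pi/10)) = 20 / (2*tan(pi/10)) ≈ 30.7768
Perimeter P = 10 * 20 = 200
Area = (1/2) * P * a = (1/2) * 200 * 30.7768 = 3077.68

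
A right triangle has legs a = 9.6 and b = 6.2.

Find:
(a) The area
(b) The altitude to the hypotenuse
(a) Area = ½ab = ½·9.6·6.2 = 29.76
(b) Hypotenuse c = √(9.6² + 6.2²) = √130.6 = 11.428
    Area = ½·c·h_c  →  h_c = 2·Area/c = 2·29.76/11.428 = 5.208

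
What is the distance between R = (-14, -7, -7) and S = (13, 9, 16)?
d = √[(27)² + (16)² + (23)²] = √1514 = 38.91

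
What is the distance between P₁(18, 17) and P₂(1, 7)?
Using the distance formula: d = sqrt((x₂-x₁)² + (y₂-y₁)²)
dx = 1 - 18 = -17
dy = 7 - 17 = -10
d = sqrt((-17)² + (-10)²) = sqrt(289 + 100) = sqrt(389) = 19.72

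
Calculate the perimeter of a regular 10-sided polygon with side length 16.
Perimeter = number of sides * side length
Perimeter = 10 * 16
Perimeter = 160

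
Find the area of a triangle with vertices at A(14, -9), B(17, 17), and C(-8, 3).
Using the coordinate formula: Area = (1/2)|x₁(y₂-y₃) + x₂(y₃-y₁) + x₃(y₁-y₂)|
Area = (1/2)|14(17-3) + 17(3-(-9)) + (-8)((-9)-17)|
Area = (1/2)|14*14 + 17*12 + (-8)*(-26)|
Area = (1/2)|196 + 204 + 208|
Area = (1/2)*608 = 304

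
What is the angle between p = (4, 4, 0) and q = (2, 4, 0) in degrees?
p·q = 24, |p|² = 32, |q|² = 20
cos θ = 24/√640 ≈ 0.9487
θ ≈ 18.43°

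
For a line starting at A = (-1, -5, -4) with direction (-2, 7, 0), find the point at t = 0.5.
P(0.5) = (-1 + (-2)(0.5), -5 + 7(0.5), -4 + 0(0.5)) = (-2, -1.5, -4)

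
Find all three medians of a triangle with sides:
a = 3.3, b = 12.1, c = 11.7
Using m_x = ½√(2y² + 2z² - x²):
m_a = ½√(2·12.1² + 2·11.7² - 3.3²) = ½√555.71 = 11.79
m_b = ½√(2·3.3² + 2·11.7² - 12.1²) = ½√149.15 = 6.106
m_c = ½√(2·3.3² + 2·12.1² - 11.7²) = ½√177.71 = 6.665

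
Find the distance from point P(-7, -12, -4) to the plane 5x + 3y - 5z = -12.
d = |5(-7) + 3(-12) + (-5)(-4) - (-12)| / √(5² + 3² + (-5)²) = 39/√59 = 5.077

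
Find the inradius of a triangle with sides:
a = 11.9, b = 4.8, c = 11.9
s = (a+b+c)/2 = (11.9+4.8+11.9)/2 = 14.3
Area = √(s(s-a)(s-b)(s-c)) = √(14.3·2.4·9.5·2.4) = 27.9731
r = Area/s = 27.9731/14.3 = 1.956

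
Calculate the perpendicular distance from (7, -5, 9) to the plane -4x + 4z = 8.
d = |(-4)(7) + 0(-5) + 4(9) - (8)| / √((-4)² + 0² + 4²) = 0/√32 = 0.0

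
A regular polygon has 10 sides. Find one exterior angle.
Exterior angle of a regular n-gon = 360/n
Exterior angle = 360/10
Exterior angle = 36 degrees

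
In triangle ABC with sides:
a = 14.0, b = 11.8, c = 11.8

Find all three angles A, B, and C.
By the law of cosines:
cos(A) = (b² + c² - a²)/(2bc) = 0.296179  →  A = 72.77°
cos(B) = (a² + c² - b²)/(2ac) = 0.593220  →  B = 53.61°
cos(C) = (a² + b² - c²)/(2ab) = 0.593220  →  C = 53.61°
Check: A + B + C = 180.0° ✓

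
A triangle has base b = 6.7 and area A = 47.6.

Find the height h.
A = ½bh  →  h = 2A/b
h = 2·47.6/6.7 = 14.21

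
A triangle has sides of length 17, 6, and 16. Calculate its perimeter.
Perimeter = sum of all sides
Perimeter = 17 + 6 + 16
Perimeter = 39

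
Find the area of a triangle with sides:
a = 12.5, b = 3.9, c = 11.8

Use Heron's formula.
s = (a+b+c)/2 = (12.5+3.9+11.8)/2 = 14.1
A = √(s(s-a)(s-b)(s-c)) = √(14.1·1.6·10.2·2.3)
A = √529.258 = 23.01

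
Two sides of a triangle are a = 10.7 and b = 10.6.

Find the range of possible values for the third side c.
By the triangle inequality: |a - b| < c < a + b
|10.7 - 10.6| < c < 10.7 + 10.6
0.1 < c < 21.3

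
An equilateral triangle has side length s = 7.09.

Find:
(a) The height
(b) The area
(a) Height h = s·√3/2 = 7.09·√3/2 = 6.14
(b) Area = (√3/4)·s² = (√3/4)·7.09² = (√3/4)·50.2681 = 21.77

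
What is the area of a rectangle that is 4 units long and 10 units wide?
Area = length * width
Area = 4 * 10
Area = 40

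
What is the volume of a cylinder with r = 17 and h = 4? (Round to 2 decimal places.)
Volume = pi * r² * h
Volume = pi * 17² * 4
Volume = pi * 289 * 4
Volume = pi * 1156
Volume = 3631.68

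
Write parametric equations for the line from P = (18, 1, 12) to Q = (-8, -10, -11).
Direction vector d = Q - P = (-26, -11, -23)
x = 18 - 26t, y = 1 - 11t, z = 12 - 23t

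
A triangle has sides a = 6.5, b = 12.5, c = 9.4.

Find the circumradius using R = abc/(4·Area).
s = (a+b+c)/2 = 14.2
Area = √(s(s-a)(s-b)(s-c)) = √(14.2·7.7·1.7·4.8) = 29.87
R = abc/(4·Area) = (6.5·12.5·9.4)/(4·29.87) = 763.75/119.48 = 6.392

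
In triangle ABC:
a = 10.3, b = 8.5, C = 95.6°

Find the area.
Using A = ½ab·sin(C):
A = ½·10.3·8.5·sin(95.6°) = ½·87.55·0.995227 = 43.57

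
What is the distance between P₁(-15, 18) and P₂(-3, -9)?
Using the distance formula: d = sqrt((x₂-x₁)² + (y₂-y₁)²)
dx = (-3) - (-15) = 12
dy = (-9) - 18 = -27
d = sqrt(12² + (-27)²) = sqrt(144 + 729) = sqrt(873) = 29.55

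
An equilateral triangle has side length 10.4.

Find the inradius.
For an equilateral triangle, r = s/(2√3) where s is the side.
r = 10.4/(2√3) = 10.4/3.464102 = 3.002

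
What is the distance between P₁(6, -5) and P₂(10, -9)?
Using the distance formula: d = sqrt((x₂-x₁)² + (y₂-y₁)²)
dx = 10 - 6 = 4
dy = (-9) - (-5) = -4
d = sqrt(4² + (-4)²) = sqrt(16 + 16) = sqrt(32) = 5.66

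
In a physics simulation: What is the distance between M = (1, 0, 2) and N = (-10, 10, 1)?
d = √[(-11)² + (10)² + (-1)²] = √222 = 14.9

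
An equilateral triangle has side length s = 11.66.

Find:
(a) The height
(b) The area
(a) Height h = s·√3/2 = 11.66·√3/2 = 10.1
(b) Area = (√3/4)·s² = (√3/4)·11.66² = (√3/4)·135.956 = 58.87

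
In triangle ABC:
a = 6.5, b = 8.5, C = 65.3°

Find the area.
Using A = ½ab·sin(C):
A = ½·6.5·8.5·sin(65.3°) = ½·55.25·0.908508 = 25.1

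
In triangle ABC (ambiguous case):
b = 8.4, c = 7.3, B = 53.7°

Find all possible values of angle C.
sin(C)/c = sin(B)/b  →  sin(C) = c·sin(B)/b = 7.3·sin(53.7°)/8.4 = 0.700390
C₁ = arcsin(0.700390) = 44.46°,  C₂ = 180° - C₁ = 135.54°
Check C₂: A = 180° - 53.7° - 135.54° = -9.24° ≤ 0, rejected
C = 44.46° (one solution)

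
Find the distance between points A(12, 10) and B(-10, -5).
Using the distance formula: d = sqrt((x₂-x₁)² + (y₂-y₁)²)
dx = (-10) - 12 = -22
dy = (-5) - 10 = -15
d = sqrt((-22)² + (-15)²) = sqrt(484 + 225) = sqrt(709) = 26.63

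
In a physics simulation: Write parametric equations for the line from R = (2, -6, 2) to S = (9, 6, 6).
Direction vector d = S - R = (7, 12, 4)
x = 2 + 7t, y = -6 + 12t, z = 2 + 4t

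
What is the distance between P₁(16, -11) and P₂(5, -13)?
Using the distance formula: d = sqrt((x₂-x₁)² + (y₂-y₁)²)
dx = 5 - 16 = -11
dy = (-13) - (-11) = -2
d = sqrt((-11)² + (-2)²) = sqrt(121 + 4) = sqrt(125) = 11.18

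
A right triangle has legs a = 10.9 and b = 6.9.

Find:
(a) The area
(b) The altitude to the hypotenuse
(a) Area = ½ab = ½·10.9·6.9 = 37.605
(b) Hypotenuse c = √(10.9² + 6.9²) = √166.42 = 12.9004
    Area = ½·c·h_c  →  h_c = 2·Area/c = 2·37.605/12.9004 = 5.83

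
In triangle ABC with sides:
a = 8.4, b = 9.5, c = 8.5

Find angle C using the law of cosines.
cos(C) = (a² + b² - c²)/(2ab)
cos(C) = (8.4² + 9.5² - 8.5²)/(2·8.4·9.5) = 88.56/159.6 = 0.554887
C = arccos(0.554887) = 56.3°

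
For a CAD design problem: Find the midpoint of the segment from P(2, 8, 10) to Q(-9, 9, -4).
Midpoint = ((2-9)/2, (8+9)/2, (10-4)/2) = (-3.5, 8.5, 3)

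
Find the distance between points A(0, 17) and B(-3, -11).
Using the distance formula: d = sqrt((x₂-x₁)² + (y₂-y₁)²)
dx = (-3) - 0 = -3
dy = (-11) - 17 = -28
d = sqrt((-3)² + (-28)²) = sqrt(9 + 784) = sqrt(793) = 28.16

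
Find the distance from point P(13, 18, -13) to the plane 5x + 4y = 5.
d = |5(13) + 4(18) + 0(-13) - (5)| / √(5² + 4² + 0²) = 132/√41 = 20.61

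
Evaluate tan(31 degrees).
tan(31 degrees) = 0.6009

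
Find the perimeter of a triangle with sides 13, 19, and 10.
Perimeter = sum of all sides
Perimeter = 13 + 19 + 10
Perimeter = 42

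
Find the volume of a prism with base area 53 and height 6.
Volume = base area * height
Volume = 53 * 6
Volume = 318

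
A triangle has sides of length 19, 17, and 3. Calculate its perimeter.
Perimeter = sum of all sides
Perimeter = 19 + 17 + 3
Perimeter = 39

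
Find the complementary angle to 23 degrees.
Complementary angles sum to 90 degrees.
Other angle = 90 - 23
Other angle = 67 degrees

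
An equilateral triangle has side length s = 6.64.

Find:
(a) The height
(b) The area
(a) Height h = s·√3/2 = 6.64·√3/2 = 5.75
(b) Area = (√3/4)·s² = (√3/4)·6.64² = (√3/4)·44.0896 = 19.09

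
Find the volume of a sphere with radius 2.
Volume = (4/3) * pi * r³
Volume = (4/3) * pi * 2³
Volume = (4/3) * pi * 8
Volume = 33.51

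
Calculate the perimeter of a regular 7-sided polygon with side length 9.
Perimeter = number of sides * side length
Perimeter = 7 * 9
Perimeter = 63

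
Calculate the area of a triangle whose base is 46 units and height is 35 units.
Area = (1/2) * base * height
Area = (1/2) * 46 * 35
Area = 805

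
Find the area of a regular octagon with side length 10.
For a regular 8-gon with side length s = 10:
Apothem a = s / (2*tan(pi/8)) = 10 / (2*tan(pi/8)) ≈ 12.0711
Perimeter P = 8 * 10 = 80
Area = (1/2) * P * a = (1/2) * 80 * 12.0711 = 482.84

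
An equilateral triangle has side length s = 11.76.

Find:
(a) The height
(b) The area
(a) Height h = s·√3/2 = 11.76·√3/2 = 10.18
(b) Area = (√3/4)·s² = (√3/4)·11.76² = (√3/4)·138.298 = 59.88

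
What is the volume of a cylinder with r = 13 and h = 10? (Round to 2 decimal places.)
Volume = pi * r² * h
Volume = pi * 13² * 10
Volume = pi * 169 * 10
Volume = pi * 1690
Volume = 5309.29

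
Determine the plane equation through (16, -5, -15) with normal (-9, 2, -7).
d = n·P = (-9)(16) + (2)(-5) + (-7)(-15) = -49
Plane: -9x + 2y - 7z = -49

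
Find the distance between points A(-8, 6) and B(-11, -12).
Using the distance formula: d = sqrt((x₂-x₁)² + (y₂-y₁)²)
dx = (-11) - (-8) = -3
dy = (-12) - 6 = -18
d = sqrt((-3)² + (-18)²) = sqrt(9 + 324) = sqrt(333) = 18.25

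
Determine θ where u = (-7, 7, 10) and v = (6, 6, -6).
u·v = -60, |u|² = 198, |v|² = 108
cos θ = -60/√21384 ≈ -0.4103
θ ≈ 114.2°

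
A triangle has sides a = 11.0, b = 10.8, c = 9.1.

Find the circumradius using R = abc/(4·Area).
s = (a+b+c)/2 = 15.45
Area = √(s(s-a)(s-b)(s-c)) = √(15.45·4.45·4.65·6.35) = 45.0565
R = abc/(4·Area) = (11.0·10.8·9.1)/(4·45.0565) = 1081.08/180.226 = 5.998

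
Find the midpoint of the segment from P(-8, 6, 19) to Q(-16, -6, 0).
Midpoint = ((-8-16)/2, (6-6)/2, (19+0)/2) = (-12, 0, 9.5)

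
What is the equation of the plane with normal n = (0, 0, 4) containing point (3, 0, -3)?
d = n·P = (0)(3) + (0)(0) + (4)(-3) = -12
Plane: 4z = -12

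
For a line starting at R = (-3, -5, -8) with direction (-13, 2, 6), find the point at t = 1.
P(1) = (-3 + (-13)(1), -5 + 2(1), -8 + 6(1)) = (-16, -3, -2)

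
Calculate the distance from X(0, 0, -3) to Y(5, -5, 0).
d = √[(5)² + (-5)² + (3)²] = √59 = 7.681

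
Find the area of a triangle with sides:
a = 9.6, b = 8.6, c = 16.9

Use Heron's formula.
s = (a+b+c)/2 = (9.6+8.6+16.9)/2 = 17.55
A = √(s(s-a)(s-b)(s-c)) = √(17.55·7.95·8.95·0.65)
A = √811.672 = 28.49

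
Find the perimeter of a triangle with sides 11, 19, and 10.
Perimeter = sum of all sides
Perimeter = 11 + 19 + 10
Perimeter = 40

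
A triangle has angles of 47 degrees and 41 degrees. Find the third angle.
Sum of angles in a triangle = 180 degrees
Third angle = 180 - 47 - 41
Third angle = 92 degrees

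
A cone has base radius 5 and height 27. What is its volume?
Volume = (1/3) * pi * r² * h
Volume = (1/3) * pi * 5² * 27
Volume = (1/3) * pi * 25 * 27
Volume = (1/3) * pi * 675
Volume = 706.86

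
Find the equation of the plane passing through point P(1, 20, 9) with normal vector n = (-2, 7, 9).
d = n·P = (-2)(1) + (7)(20) + (9)(9) = 219
Plane: -2x + 7y + 9z = 219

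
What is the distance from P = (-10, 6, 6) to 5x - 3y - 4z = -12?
d = |5(-10) + (-3)(6) + (-4)(6) - (-12)| / √(5² + (-3)² + (-4)²) = 80/√50 = 11.31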